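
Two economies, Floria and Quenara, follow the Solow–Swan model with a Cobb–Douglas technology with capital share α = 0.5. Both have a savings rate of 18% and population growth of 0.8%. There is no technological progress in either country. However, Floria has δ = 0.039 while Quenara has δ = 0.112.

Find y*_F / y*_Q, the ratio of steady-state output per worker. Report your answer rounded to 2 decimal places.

Steady-state y* = [s/(n + δ)]^(α/(1−α)), so the ratio is [ (s_F/(n + δ)_F) / (s_Q/(n + δ)_Q) ]^1.
s_F/(n + δ)_F = 0.18/0.047 = 3.8298; s_Q/(n + δ)_Q = 0.18/0.120 = 1.5000.
Ratio = (3.8298/1.5000)^1 = 2.5532^1 ≈ 2.5532

y*_F / y*_Q ≈ 2.55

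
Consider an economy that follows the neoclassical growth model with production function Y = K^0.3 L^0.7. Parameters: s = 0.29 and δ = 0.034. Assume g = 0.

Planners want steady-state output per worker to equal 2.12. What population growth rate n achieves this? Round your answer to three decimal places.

n ≈ 0.016

Steady state requires s·f(k) = (n + δ)·k, i.e. s·k^α = (n + δ)·k.
Since y* = [s/(n + δ)]^(α/(1−α)), we have s/(n + δ) = (y*)^((1−α)/α) = 2.12^2.3333 = 5.7735.
Therefore n + δ = s / 5.7735 = 0.29 / 5.7735 = 0.0502, so n = 0.0502 − 0.034 = 0.0162.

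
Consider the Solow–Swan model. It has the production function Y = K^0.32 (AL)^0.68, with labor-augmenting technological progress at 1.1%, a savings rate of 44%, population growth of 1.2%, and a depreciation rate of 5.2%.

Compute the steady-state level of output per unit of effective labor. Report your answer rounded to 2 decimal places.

y* = 2.30

Steady state requires s·f(k) = (n + g + δ)·k, i.e. s·k^α = (n + g + δ)·k.
Rearranging, k^(1−α) = s / (n + g + δ).
k^0.68 = 0.44 / (0.012 + 0.011 + 0.052) = 0.44 / 0.075 = 5.8667
k* = 5.8667^(1/0.68) ≈ 13.4893
y* = (k*)^α = 13.4893^0.32 ≈ 2.2993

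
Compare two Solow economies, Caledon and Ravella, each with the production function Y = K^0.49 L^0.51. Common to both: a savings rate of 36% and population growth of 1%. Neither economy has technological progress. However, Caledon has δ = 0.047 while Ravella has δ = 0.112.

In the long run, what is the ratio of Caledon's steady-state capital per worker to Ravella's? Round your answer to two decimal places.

ratio ≈ 4.45

Steady-state k* = [s/(n + δ)]^(1/(1−α)), so the ratio is [ (s_C/(n + δ)_C) / (s_R/(n + δ)_R) ]^1.9608.
s_C/(n + δ)_C = 0.36/0.057 = 6.3158; s_R/(n + δ)_R = 0.36/0.122 = 2.9508.
Ratio = (6.3158/2.9508)^1.9608 = 2.1404^1.9608 ≈ 4.4467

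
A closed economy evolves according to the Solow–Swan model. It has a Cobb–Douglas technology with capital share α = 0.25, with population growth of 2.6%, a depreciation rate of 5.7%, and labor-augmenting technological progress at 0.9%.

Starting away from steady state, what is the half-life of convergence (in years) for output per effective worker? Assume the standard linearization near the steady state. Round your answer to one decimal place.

t_½ ≈ 10.0 years

Near the steady state the convergence rate is λ = (1 − α)(n + g + δ).
λ = (1 − 0.25) × 0.092 = 0.75 × 0.092 = 0.0690
Half-life = ln 2 / λ = 0.6931 / 0.0690 ≈ 10.04 years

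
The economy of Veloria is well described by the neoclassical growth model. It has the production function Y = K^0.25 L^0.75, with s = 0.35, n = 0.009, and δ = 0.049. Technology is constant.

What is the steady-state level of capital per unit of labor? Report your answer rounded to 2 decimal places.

In steady state, investment equals break-even investment: s·k^α = (n + δ)·k.
Dividing both sides by k: k^(1−α) = s / (n + δ).
k^0.75 = 0.35 / (0.009 + 0.049) = 0.35 / 0.058 = 6.0345
k* = 6.0345^(1/0.75) ≈ 10.9864

k* ≈ 10.99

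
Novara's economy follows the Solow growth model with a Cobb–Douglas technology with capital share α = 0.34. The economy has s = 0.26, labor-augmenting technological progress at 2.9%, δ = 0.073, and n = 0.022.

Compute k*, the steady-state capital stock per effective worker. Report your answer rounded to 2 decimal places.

In steady state, investment equals break-even investment: s·k^α = (n + g + δ)·k.
Dividing both sides by k: k^(1−α) = s / (n + g + δ).
k^0.66 = 0.26 / (0.022 + 0.029 + 0.073) = 0.26 / 0.124 = 2.0968
k* = 2.0968^(1/0.66) ≈ 3.0705

k* ≈ 3.07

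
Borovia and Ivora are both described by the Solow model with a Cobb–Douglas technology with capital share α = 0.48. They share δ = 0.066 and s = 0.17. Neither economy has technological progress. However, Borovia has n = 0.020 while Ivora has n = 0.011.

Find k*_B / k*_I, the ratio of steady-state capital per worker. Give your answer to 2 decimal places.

k*_B / k*_I ≈ 0.81

Steady-state k* = [s/(n + δ)]^(1/(1−α)), so the ratio is [ (s_B/(n + δ)_B) / (s_I/(n + δ)_I) ]^1.9231.
s_B/(n + δ)_B = 0.17/0.086 = 1.9767; s_I/(n + δ)_I = 0.17/0.077 = 2.2078.
Ratio = (1.9767/2.2078)^1.9231 = 0.8953^1.9231 ≈ 0.8084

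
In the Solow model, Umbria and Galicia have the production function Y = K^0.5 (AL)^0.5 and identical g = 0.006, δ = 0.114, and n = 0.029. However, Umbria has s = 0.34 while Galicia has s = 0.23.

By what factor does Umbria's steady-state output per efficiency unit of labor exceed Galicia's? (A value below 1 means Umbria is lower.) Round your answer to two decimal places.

ratio ≈ 1.48

Steady-state y* = [s/(n + g + δ)]^(α/(1−α)), so the ratio is [ (s_U/(n + g + δ)_U) / (s_G/(n + g + δ)_G) ]^1.
s_U/(n + g + δ)_U = 0.34/0.149 = 2.2819; s_G/(n + g + δ)_G = 0.23/0.149 = 1.5436.
Ratio = (2.2819/1.5436)^1 = 1.4783^1 ≈ 1.4783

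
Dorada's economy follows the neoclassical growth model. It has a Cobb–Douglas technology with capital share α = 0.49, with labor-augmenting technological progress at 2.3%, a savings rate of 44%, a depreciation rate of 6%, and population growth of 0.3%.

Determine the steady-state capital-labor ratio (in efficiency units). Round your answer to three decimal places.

k* = 24.553

Steady state requires s·f(k) = (n + g + δ)·k, i.e. s·k^α = (n + g + δ)·k.
Rearranging, k^(1−α) = s / (n + g + δ).
k^0.51 = 0.44 / (0.003 + 0.023 + 0.060) = 0.44 / 0.086 = 5.1163
k* = 5.1163^(1/0.51) ≈ 24.5533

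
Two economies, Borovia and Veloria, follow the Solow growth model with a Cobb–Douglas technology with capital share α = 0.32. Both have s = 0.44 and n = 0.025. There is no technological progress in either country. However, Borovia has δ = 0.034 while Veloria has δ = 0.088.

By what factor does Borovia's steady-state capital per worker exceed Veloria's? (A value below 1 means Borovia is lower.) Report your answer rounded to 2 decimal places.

Steady-state k* = [s/(n + δ)]^(1/(1−α)), so the ratio is [ (s_B/(n + δ)_B) / (s_V/(n + δ)_V) ]^1.4706.
s_B/(n + δ)_B = 0.44/0.059 = 7.4576; s_V/(n + δ)_V = 0.44/0.113 = 3.8938.
Ratio = (7.4576/3.8938)^1.4706 = 1.9152^1.4706 ≈ 2.6003

k*_B / k*_V ≈ 2.60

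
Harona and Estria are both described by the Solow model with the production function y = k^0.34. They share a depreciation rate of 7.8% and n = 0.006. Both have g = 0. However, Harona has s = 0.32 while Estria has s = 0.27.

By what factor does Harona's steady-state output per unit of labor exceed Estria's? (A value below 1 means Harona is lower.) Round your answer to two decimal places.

ratio ≈ 1.09

Steady-state y* = [s/(n + δ)]^(α/(1−α)), so the ratio is [ (s_H/(n + δ)_H) / (s_E/(n + δ)_E) ]^0.5152.
s_H/(n + δ)_H = 0.32/0.084 = 3.8095; s_E/(n + δ)_E = 0.27/0.084 = 3.2143.
Ratio = (3.8095/3.2143)^0.5152 = 1.1852^0.5152 ≈ 1.0915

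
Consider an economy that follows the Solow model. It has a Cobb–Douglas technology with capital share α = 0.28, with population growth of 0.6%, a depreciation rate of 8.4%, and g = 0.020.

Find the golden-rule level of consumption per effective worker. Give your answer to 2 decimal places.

c_gold ≈ 1.04

At the golden rule, f'(k) = n + g + δ, so α·k^(α−1) = n + g + δ and k_gold = (α/(n + g + δ))^(1/(1−α)).
k_gold = (0.28/0.110)^(1/0.72) = 2.5455^1.3889 ≈ 3.6608
c_gold = f(k_gold) − (n + g + δ)·k_gold = 1.4381 − 0.110×3.6608 ≈ 1.0354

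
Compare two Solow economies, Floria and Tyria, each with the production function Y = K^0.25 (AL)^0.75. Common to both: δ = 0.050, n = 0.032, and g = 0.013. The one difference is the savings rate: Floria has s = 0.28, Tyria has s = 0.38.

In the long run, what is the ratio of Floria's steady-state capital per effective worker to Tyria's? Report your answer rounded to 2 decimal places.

Steady-state k* = [s/(n + g + δ)]^(1/(1−α)), so the ratio is [ (s_F/(n + g + δ)_F) / (s_T/(n + g + δ)_T) ]^1.3333.
s_F/(n + g + δ)_F = 0.28/0.095 = 2.9474; s_T/(n + g + δ)_T = 0.38/0.095 = 4.0000.
Ratio = (2.9474/4.0000)^1.3333 = 0.7369^1.3333 ≈ 0.6656

ratio ≈ 0.67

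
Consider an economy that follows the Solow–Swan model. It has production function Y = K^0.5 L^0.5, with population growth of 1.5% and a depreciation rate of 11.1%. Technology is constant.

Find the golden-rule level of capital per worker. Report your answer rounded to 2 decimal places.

k_gold ≈ 15.75

The golden rule sets f'(k) = n + δ, i.e. α·k^(α−1) = n + δ.
So k^(1−α) = α / (n + δ) = 0.5 / 0.126 = 3.9683.
k_gold = 3.9683^(1/0.5) ≈ 15.7474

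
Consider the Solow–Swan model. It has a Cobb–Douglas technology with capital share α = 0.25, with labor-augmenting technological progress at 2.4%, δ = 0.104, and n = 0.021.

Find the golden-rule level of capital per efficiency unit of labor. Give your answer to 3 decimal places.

The golden rule sets f'(k) = n + g + δ, i.e. α·k^(α−1) = n + g + δ.
So k^(1−α) = α / (n + g + δ) = 0.25 / 0.149 = 1.6779.
k_gold = 1.6779^(1/0.75) ≈ 1.9938

k_gold ≈ 1.994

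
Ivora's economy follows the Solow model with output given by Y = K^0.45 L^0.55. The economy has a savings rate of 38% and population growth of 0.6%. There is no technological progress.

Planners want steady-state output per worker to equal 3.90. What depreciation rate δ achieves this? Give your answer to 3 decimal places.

In steady state, investment equals break-even investment: s·k^α = (n + δ)·k.
Since y* = [s/(n + δ)]^(α/(1−α)), we have s/(n + δ) = (y*)^((1−α)/α) = 3.90^1.2222 = 5.2771.
Therefore n + δ = s / 5.2771 = 0.38 / 5.2771 = 0.0720, so δ = 0.0720 − 0.006 = 0.0660.

δ ≈ 0.066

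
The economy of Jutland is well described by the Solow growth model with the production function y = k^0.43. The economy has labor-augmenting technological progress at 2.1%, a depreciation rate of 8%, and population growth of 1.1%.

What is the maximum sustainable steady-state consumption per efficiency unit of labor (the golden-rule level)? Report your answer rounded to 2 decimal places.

At the golden rule, f'(k) = n + g + δ, so α·k^(α−1) = n + g + δ and k_gold = (α/(n + g + δ))^(1/(1−α)).
k_gold = (0.43/0.112)^(1/0.57) = 3.8393^1.7544 ≈ 10.5928
c_gold = f(k_gold) − (n + g + δ)·k_gold = 2.7590 − 0.112×10.5928 ≈ 1.5726

c_gold ≈ 1.57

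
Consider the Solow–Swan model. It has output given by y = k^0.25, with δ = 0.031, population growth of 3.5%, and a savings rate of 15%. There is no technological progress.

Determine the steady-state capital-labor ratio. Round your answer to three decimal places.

k* ≈ 2.988

At the steady state, Δk = 0, so s·k^α = (n + δ)·k.
Rearranging, k^(1−α) = s / (n + δ).
k^0.75 = 0.15 / (0.035 + 0.031) = 0.15 / 0.066 = 2.2727
k* = 2.2727^(1/0.75) ≈ 2.9881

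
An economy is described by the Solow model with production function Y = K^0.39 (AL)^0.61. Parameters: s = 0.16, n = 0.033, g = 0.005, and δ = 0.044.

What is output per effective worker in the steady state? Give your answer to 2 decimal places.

y* ≈ 1.53

At the steady state, Δk = 0, so s·k^α = (n + g + δ)·k.
Dividing both sides by k: k^(1−α) = s / (n + g + δ).
k^0.61 = 0.16 / (0.033 + 0.005 + 0.044) = 0.16 / 0.082 = 1.9512
k* = 1.9512^(1/0.61) ≈ 2.9916
y* = (k*)^α = 2.9916^0.39 ≈ 1.5332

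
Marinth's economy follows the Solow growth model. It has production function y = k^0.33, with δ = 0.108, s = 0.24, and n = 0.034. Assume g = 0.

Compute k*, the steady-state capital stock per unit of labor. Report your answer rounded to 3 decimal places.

k* = 2.189

In steady state, investment equals break-even investment: s·k^α = (n + δ)·k.
Rearranging, k^(1−α) = s / (n + δ).
k^0.67 = 0.24 / (0.034 + 0.108) = 0.24 / 0.142 = 1.6901
k* = 1.6901^(1/0.67) ≈ 2.1886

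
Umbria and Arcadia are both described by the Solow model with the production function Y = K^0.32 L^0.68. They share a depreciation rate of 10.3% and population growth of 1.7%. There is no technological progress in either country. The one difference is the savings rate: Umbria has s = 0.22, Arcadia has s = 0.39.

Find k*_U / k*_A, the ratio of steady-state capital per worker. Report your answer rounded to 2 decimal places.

k*_U / k*_A ≈ 0.43

Steady-state k* = [s/(n + δ)]^(1/(1−α)), so the ratio is [ (s_U/(n + δ)_U) / (s_A/(n + δ)_A) ]^1.4706.
s_U/(n + δ)_U = 0.22/0.120 = 1.8333; s_A/(n + δ)_A = 0.39/0.120 = 3.2500.
Ratio = (1.8333/3.2500)^1.4706 = 0.5641^1.4706 ≈ 0.4309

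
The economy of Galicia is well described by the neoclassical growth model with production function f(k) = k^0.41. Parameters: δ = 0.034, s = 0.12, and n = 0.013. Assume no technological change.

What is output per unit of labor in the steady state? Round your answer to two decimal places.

y* ≈ 1.92

Steady state requires s·f(k) = (n + δ)·k, i.e. s·k^α = (n + δ)·k.
Dividing both sides by k: k^(1−α) = s / (n + δ).
k^0.59 = 0.12 / (0.013 + 0.034) = 0.12 / 0.047 = 2.5532
k* = 2.5532^(1/0.59) ≈ 4.8975
y* = (k*)^α = 4.8975^0.41 ≈ 1.9182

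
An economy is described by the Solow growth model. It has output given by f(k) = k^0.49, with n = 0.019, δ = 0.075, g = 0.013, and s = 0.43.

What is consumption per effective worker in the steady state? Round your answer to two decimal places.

c* = 2.17

At the steady state, Δk = 0, so s·k^α = (n + g + δ)·k.
Rearranging, k^(1−α) = s / (n + g + δ).
k^0.51 = 0.43 / (0.019 + 0.013 + 0.075) = 0.43 / 0.107 = 4.0187
k* = 4.0187^(1/0.51) ≈ 15.2926
y* = (k*)^α = 15.2926^0.49 ≈ 3.8054
c* = (1 − s)·y* = (1 − 0.43) × 3.8054 ≈ 2.1691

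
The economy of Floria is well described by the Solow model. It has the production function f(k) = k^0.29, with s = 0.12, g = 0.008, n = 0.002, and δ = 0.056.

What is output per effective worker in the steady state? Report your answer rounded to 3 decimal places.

At the steady state, Δk = 0, so s·k^α = (n + g + δ)·k.
Rearranging, k^(1−α) = s / (n + g + δ).
k^0.71 = 0.12 / (0.002 + 0.008 + 0.056) = 0.12 / 0.066 = 1.8182
k* = 1.8182^(1/0.71) ≈ 2.3211
y* = (k*)^α = 2.3211^0.29 ≈ 1.2766

y* ≈ 1.277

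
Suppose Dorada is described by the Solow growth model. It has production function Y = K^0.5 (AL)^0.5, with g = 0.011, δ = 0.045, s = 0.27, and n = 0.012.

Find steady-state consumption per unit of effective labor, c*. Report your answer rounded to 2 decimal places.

c* = 2.90

Steady state requires s·f(k) = (n + g + δ)·k, i.e. s·k^α = (n + g + δ)·k.
Rearranging, k^(1−α) = s / (n + g + δ).
k^0.5 = 0.27 / (0.012 + 0.011 + 0.045) = 0.27 / 0.068 = 3.9706
k* = 3.9706^(1/0.5) ≈ 15.7657
y* = (k*)^α = 15.7657^0.5 ≈ 3.9706
c* = (1 − s)·y* = (1 − 0.27) × 3.9706 ≈ 2.8985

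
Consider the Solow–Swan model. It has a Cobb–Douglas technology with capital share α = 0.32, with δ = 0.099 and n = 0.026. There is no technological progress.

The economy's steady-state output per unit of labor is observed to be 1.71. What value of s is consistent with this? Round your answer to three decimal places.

At the steady state, Δk = 0, so s·k^α = (n + δ)·k.
Since y* = [s/(n + δ)]^(α/(1−α)), we have s/(n + δ) = (y*)^((1−α)/α) = 1.71^2.125 = 3.1269.
Therefore s = 3.1269 × (n + δ) = 3.1269 × 0.125 = 0.3909.

s ≈ 0.391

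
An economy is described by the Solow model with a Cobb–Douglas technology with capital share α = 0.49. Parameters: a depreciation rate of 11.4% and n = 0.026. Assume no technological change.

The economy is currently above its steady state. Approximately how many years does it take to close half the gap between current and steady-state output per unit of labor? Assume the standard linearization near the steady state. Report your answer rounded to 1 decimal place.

half-life ≈ 9.7 years

Near the steady state the convergence rate is λ = (1 − α)(n + δ).
λ = (1 − 0.49) × 0.140 = 0.51 × 0.140 = 0.0714
Half-life = ln 2 / λ = 0.6931 / 0.0714 ≈ 9.71 years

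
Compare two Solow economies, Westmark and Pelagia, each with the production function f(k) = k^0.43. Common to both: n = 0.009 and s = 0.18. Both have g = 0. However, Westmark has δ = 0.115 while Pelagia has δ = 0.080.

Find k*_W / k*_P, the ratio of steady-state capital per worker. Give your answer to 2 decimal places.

ratio ≈ 0.56

Steady-state k* = [s/(n + δ)]^(1/(1−α)), so the ratio is [ (s_W/(n + δ)_W) / (s_P/(n + δ)_P) ]^1.7544.
s_W/(n + δ)_W = 0.18/0.124 = 1.4516; s_P/(n + δ)_P = 0.18/0.089 = 2.0225.
Ratio = (1.4516/2.0225)^1.7544 = 0.7177^1.7544 ≈ 0.5588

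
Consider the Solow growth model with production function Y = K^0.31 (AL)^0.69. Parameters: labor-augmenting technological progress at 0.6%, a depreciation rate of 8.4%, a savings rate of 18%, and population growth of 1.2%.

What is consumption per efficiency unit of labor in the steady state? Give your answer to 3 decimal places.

Steady state requires s·f(k) = (n + g + δ)·k, i.e. s·k^α = (n + g + δ)·k.
Rearranging, k^(1−α) = s / (n + g + δ).
k^0.69 = 0.18 / (0.012 + 0.006 + 0.084) = 0.18 / 0.102 = 1.7647
k* = 1.7647^(1/0.69) ≈ 2.2777
y* = (k*)^α = 2.2777^0.31 ≈ 1.2907
c* = (1 − s)·y* = (1 − 0.18) × 1.2907 ≈ 1.0584

c* ≈ 1.058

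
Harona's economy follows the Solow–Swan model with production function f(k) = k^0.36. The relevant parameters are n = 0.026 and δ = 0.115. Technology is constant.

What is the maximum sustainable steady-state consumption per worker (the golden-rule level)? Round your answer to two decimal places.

At the golden rule, f'(k) = n + δ, so α·k^(α−1) = n + δ and k_gold = (α/(n + δ))^(1/(1−α)).
k_gold = (0.36/0.141)^(1/0.64) = 2.5532^1.5625 ≈ 4.3258
c_gold = f(k_gold) − (n + δ)·k_gold = 1.6943 − 0.141×4.3258 ≈ 1.0844

c_gold ≈ 1.08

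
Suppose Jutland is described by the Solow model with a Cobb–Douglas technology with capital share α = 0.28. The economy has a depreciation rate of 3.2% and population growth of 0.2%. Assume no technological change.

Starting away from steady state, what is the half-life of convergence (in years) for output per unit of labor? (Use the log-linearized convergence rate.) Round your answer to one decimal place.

Near the steady state the convergence rate is λ = (1 − α)(n + δ).
λ = (1 − 0.28) × 0.034 = 0.72 × 0.034 = 0.02448
Half-life = ln 2 / λ = 0.6931 / 0.02448 ≈ 28.31 years

t_½ ≈ 28.3 years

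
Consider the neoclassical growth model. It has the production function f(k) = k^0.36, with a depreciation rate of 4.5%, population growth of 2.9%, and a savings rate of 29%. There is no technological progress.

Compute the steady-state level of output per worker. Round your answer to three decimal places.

y* = 2.156

Steady state requires s·f(k) = (n + δ)·k, i.e. s·k^α = (n + δ)·k.
Rearranging, k^(1−α) = s / (n + δ).
k^0.64 = 0.29 / (0.029 + 0.045) = 0.29 / 0.074 = 3.9189
k* = 3.9189^(1/0.64) ≈ 8.4493
y* = (k*)^α = 8.4493^0.36 ≈ 2.1560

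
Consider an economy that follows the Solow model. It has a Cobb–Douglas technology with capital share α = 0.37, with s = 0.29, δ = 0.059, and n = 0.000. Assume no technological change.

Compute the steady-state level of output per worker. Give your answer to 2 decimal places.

At the steady state, Δk = 0, so s·k^α = (n + δ)·k.
Rearranging, k^(1−α) = s / (n + δ).
k^0.63 = 0.29 / (0.000 + 0.059) = 0.29 / 0.059 = 4.9153
k* = 4.9153^(1/0.63) ≈ 12.5227
y* = (k*)^α = 12.5227^0.37 ≈ 2.5477

y* ≈ 2.55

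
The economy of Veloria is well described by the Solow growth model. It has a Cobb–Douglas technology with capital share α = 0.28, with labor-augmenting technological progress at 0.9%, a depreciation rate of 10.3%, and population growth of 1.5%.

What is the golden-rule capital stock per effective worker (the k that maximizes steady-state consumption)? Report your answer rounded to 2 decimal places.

k_gold ≈ 3.00

The golden rule sets f'(k) = n + g + δ, i.e. α·k^(α−1) = n + g + δ.
So k^(1−α) = α / (n + g + δ) = 0.28 / 0.127 = 2.2047.
k_gold = 2.2047^(1/0.72) ≈ 2.9983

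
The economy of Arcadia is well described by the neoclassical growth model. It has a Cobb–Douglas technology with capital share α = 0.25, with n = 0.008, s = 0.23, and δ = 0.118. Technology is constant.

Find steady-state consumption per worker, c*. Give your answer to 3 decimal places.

In steady state, investment equals break-even investment: s·k^α = (n + δ)·k.
Rearranging, k^(1−α) = s / (n + δ).
k^0.75 = 0.23 / (0.008 + 0.118) = 0.23 / 0.126 = 1.8254
k* = 1.8254^(1/0.75) ≈ 2.2309
y* = (k*)^α = 2.2309^0.25 ≈ 1.2221
c* = (1 − s)·y* = (1 − 0.23) × 1.2221 ≈ 0.9410

c* ≈ 0.941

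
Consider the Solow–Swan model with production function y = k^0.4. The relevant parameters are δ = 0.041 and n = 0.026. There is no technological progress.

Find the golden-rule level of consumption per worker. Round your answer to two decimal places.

At the golden rule, f'(k) = n + δ, so α·k^(α−1) = n + δ and k_gold = (α/(n + δ))^(1/(1−α)).
k_gold = (0.4/0.067)^(1/0.6) = 5.9701^1.6667 ≈ 19.6485
c_gold = f(k_gold) − (n + δ)·k_gold = 3.2910 − 0.067×19.6485 ≈ 1.9746

c_gold ≈ 1.97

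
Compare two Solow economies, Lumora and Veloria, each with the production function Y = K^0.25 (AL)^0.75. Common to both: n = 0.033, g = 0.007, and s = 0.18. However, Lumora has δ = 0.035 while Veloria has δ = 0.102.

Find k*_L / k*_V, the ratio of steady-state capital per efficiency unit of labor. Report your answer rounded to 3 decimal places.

ratio ≈ 2.342

Steady-state k* = [s/(n + g + δ)]^(1/(1−α)), so the ratio is [ (s_L/(n + g + δ)_L) / (s_V/(n + g + δ)_V) ]^1.3333.
s_L/(n + g + δ)_L = 0.18/0.075 = 2.4000; s_V/(n + g + δ)_V = 0.18/0.142 = 1.2676.
Ratio = (2.4000/1.2676)^1.3333 = 1.8933^1.3333 ≈ 2.3422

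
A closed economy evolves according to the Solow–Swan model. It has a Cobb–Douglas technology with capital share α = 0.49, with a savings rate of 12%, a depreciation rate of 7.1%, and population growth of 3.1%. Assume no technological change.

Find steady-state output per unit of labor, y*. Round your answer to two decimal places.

y* ≈ 1.17

Steady state requires s·f(k) = (n + δ)·k, i.e. s·k^α = (n + δ)·k.
Dividing both sides by k: k^(1−α) = s / (n + δ).
k^0.51 = 0.12 / (0.031 + 0.071) = 0.12 / 0.102 = 1.1765
k* = 1.1765^(1/0.51) ≈ 1.3754
y* = (k*)^α = 1.3754^0.49 ≈ 1.1690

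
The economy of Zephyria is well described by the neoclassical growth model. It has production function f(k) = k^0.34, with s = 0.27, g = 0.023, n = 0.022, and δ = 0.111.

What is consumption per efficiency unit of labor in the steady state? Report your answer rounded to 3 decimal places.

Steady state requires s·f(k) = (n + g + δ)·k, i.e. s·k^α = (n + g + δ)·k.
Dividing both sides by k: k^(1−α) = s / (n + g + δ).
k^0.66 = 0.27 / (0.022 + 0.023 + 0.111) = 0.27 / 0.156 = 1.7308
k* = 1.7308^(1/0.66) ≈ 2.2960
y* = (k*)^α = 2.2960^0.34 ≈ 1.3266
c* = (1 − s)·y* = (1 − 0.27) × 1.3266 ≈ 0.9684

c* ≈ 0.968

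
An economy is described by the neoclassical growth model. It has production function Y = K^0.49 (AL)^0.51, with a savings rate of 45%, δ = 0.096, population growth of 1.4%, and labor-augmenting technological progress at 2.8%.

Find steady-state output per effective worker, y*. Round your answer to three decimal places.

y* = 3.113

Steady state requires s·f(k) = (n + g + δ)·k, i.e. s·k^α = (n + g + δ)·k.
Rearranging, k^(1−α) = s / (n + g + δ).
k^0.51 = 0.45 / (0.014 + 0.028 + 0.096) = 0.45 / 0.138 = 3.2609
k* = 3.2609^(1/0.51) ≈ 10.1518
y* = (k*)^α = 10.1518^0.49 ≈ 3.1132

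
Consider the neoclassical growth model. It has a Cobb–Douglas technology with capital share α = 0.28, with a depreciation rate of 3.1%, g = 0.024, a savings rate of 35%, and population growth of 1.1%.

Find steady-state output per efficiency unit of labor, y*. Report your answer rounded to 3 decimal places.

In steady state, investment equals break-even investment: s·k^α = (n + g + δ)·k.
Rearranging, k^(1−α) = s / (n + g + δ).
k^0.72 = 0.35 / (0.011 + 0.024 + 0.031) = 0.35 / 0.066 = 5.3030
k* = 5.3030^(1/0.72) ≈ 10.1457
y* = (k*)^α = 10.1457^0.28 ≈ 1.9132

y* = 1.913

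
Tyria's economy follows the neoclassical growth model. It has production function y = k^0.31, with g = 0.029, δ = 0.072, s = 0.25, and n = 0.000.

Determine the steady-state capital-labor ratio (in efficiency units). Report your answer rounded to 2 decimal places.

At the steady state, Δk = 0, so s·k^α = (n + g + δ)·k.
Dividing both sides by k: k^(1−α) = s / (n + g + δ).
k^0.69 = 0.25 / (0.000 + 0.029 + 0.072) = 0.25 / 0.101 = 2.4752
k* = 2.4752^(1/0.69) ≈ 3.7192

k* = 3.72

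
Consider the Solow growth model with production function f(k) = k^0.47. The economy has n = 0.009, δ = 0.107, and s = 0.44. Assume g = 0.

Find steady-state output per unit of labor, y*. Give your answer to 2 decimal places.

In steady state, investment equals break-even investment: s·k^α = (n + δ)·k.
Rearranging, k^(1−α) = s / (n + δ).
k^0.53 = 0.44 / (0.009 + 0.107) = 0.44 / 0.116 = 3.7931
k* = 3.7931^(1/0.53) ≈ 12.3721
y* = (k*)^α = 12.3721^0.47 ≈ 3.2617

y* ≈ 3.26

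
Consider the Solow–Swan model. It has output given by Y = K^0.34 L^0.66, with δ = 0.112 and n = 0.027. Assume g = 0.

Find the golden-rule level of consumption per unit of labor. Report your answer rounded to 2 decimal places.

c_gold ≈ 1.05

At the golden rule, f'(k) = n + δ, so α·k^(α−1) = n + δ and k_gold = (α/(n + δ))^(1/(1−α)).
k_gold = (0.34/0.139)^(1/0.66) = 2.4460^1.5152 ≈ 3.8778
c_gold = f(k_gold) − (n + δ)·k_gold = 1.5853 − 0.139×3.8778 ≈ 1.0463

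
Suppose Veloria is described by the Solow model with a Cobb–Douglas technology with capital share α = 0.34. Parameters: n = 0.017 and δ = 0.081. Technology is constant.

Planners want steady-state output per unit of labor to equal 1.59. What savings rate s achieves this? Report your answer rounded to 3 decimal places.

s ≈ 0.241

Steady state requires s·f(k) = (n + δ)·k, i.e. s·k^α = (n + δ)·k.
Since y* = [s/(n + δ)]^(α/(1−α)), we have s/(n + δ) = (y*)^((1−α)/α) = 1.59^1.9412 = 2.4601.
Therefore s = 2.4601 × (n + δ) = 2.4601 × 0.098 = 0.2411.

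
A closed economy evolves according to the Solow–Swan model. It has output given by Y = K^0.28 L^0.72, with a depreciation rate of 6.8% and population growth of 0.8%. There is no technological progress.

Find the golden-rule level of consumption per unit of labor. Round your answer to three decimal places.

At the golden rule, f'(k) = n + δ, so α·k^(α−1) = n + δ and k_gold = (α/(n + δ))^(1/(1−α)).
k_gold = (0.28/0.076)^(1/0.72) = 3.6842^1.3889 ≈ 6.1178
c_gold = f(k_gold) − (n + δ)·k_gold = 1.6605 − 0.076×6.1178 ≈ 1.1955

c_gold ≈ 1.196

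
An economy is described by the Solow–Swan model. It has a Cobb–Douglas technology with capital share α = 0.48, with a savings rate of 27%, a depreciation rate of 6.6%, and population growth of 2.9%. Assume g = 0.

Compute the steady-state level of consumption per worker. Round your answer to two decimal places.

c* = 1.91

At the steady state, Δk = 0, so s·k^α = (n + δ)·k.
Rearranging, k^(1−α) = s / (n + δ).
k^0.52 = 0.27 / (0.029 + 0.066) = 0.27 / 0.095 = 2.8421
k* = 2.8421^(1/0.52) ≈ 7.4539
y* = (k*)^α = 7.4539^0.48 ≈ 2.6227
c* = (1 − s)·y* = (1 − 0.27) × 2.6227 ≈ 1.9146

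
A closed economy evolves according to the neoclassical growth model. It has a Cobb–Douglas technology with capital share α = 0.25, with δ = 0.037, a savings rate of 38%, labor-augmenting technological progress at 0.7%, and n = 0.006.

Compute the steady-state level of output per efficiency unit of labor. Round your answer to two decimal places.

y* ≈ 1.97

At the steady state, Δk = 0, so s·k^α = (n + g + δ)·k.
Dividing both sides by k: k^(1−α) = s / (n + g + δ).
k^0.75 = 0.38 / (0.006 + 0.007 + 0.037) = 0.38 / 0.050 = 7.6000
k* = 7.6000^(1/0.75) ≈ 14.9423
y* = (k*)^α = 14.9423^0.25 ≈ 1.9661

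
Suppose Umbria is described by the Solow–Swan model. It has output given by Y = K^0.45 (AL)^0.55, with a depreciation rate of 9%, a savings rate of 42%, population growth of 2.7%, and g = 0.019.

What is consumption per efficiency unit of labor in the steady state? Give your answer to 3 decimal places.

c* ≈ 1.459

Steady state requires s·f(k) = (n + g + δ)·k, i.e. s·k^α = (n + g + δ)·k.
Rearranging, k^(1−α) = s / (n + g + δ).
k^0.55 = 0.42 / (0.027 + 0.019 + 0.090) = 0.42 / 0.136 = 3.0882
k* = 3.0882^(1/0.55) ≈ 7.7691
y* = (k*)^α = 7.7691^0.45 ≈ 2.5157
c* = (1 − s)·y* = (1 − 0.42) × 2.5157 ≈ 1.4591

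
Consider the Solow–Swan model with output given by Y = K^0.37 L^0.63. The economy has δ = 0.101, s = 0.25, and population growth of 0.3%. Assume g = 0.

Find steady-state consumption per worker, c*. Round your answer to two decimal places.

At the steady state, Δk = 0, so s·k^α = (n + δ)·k.
Dividing both sides by k: k^(1−α) = s / (n + δ).
k^0.63 = 0.25 / (0.003 + 0.101) = 0.25 / 0.104 = 2.4038
k* = 2.4038^(1/0.63) ≈ 4.0235
y* = (k*)^α = 4.0235^0.37 ≈ 1.6738
c* = (1 − s)·y* = (1 − 0.25) × 1.6738 ≈ 1.2554

c* ≈ 1.26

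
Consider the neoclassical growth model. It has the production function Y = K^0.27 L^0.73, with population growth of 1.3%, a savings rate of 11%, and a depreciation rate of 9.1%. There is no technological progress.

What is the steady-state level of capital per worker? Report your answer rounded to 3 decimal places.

k* = 1.080

In steady state, investment equals break-even investment: s·k^α = (n + δ)·k.
Dividing both sides by k: k^(1−α) = s / (n + δ).
k^0.73 = 0.11 / (0.013 + 0.091) = 0.11 / 0.104 = 1.0577
k* = 1.0577^(1/0.73) ≈ 1.0799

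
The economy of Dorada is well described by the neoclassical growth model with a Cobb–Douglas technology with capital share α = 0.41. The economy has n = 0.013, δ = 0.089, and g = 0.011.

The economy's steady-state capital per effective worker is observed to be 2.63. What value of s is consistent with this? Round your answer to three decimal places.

In steady state, investment equals break-even investment: s·k^α = (n + g + δ)·k.
So s / (n + g + δ) = (k*)^(1−α) = 2.63^0.59 = 1.7692.
Therefore s = 1.7692 × (n + g + δ) = 1.7692 × 0.113 = 0.1999.

s ≈ 0.200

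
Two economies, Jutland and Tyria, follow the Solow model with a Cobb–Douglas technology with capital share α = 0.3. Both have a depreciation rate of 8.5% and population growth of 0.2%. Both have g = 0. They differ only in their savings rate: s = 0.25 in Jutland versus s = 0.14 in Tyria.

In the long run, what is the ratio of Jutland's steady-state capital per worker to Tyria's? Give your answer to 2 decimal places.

k*_J / k*_T ≈ 2.29

Steady-state k* = [s/(n + δ)]^(1/(1−α)), so the ratio is [ (s_J/(n + δ)_J) / (s_T/(n + δ)_T) ]^1.4286.
s_J/(n + δ)_J = 0.25/0.087 = 2.8736; s_T/(n + δ)_T = 0.14/0.087 = 1.6092.
Ratio = (2.8736/1.6092)^1.4286 = 1.7857^1.4286 ≈ 2.2895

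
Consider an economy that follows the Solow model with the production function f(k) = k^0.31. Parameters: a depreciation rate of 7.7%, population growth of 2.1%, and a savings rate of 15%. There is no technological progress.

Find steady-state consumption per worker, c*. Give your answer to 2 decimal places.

c* ≈ 1.03

At the steady state, Δk = 0, so s·k^α = (n + δ)·k.
Dividing both sides by k: k^(1−α) = s / (n + δ).
k^0.69 = 0.15 / (0.021 + 0.077) = 0.15 / 0.098 = 1.5306
k* = 1.5306^(1/0.69) ≈ 1.8532
y* = (k*)^α = 1.8532^0.31 ≈ 1.2108
c* = (1 − s)·y* = (1 − 0.15) × 1.2108 ≈ 1.0292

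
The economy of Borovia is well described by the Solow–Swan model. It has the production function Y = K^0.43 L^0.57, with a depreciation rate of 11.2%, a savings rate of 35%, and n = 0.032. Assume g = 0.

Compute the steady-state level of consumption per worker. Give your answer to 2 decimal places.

In steady state, investment equals break-even investment: s·k^α = (n + δ)·k.
Rearranging, k^(1−α) = s / (n + δ).
k^0.57 = 0.35 / (0.032 + 0.112) = 0.35 / 0.144 = 2.4306
k* = 2.4306^(1/0.57) ≈ 4.7500
y* = (k*)^α = 4.7500^0.43 ≈ 1.9542
c* = (1 − s)·y* = (1 − 0.35) × 1.9542 ≈ 1.2702

c* ≈ 1.27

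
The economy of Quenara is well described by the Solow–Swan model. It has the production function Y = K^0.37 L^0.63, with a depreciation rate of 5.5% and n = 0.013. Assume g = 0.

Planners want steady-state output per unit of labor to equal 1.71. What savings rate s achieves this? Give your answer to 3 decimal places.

At the steady state, Δk = 0, so s·k^α = (n + δ)·k.
Since y* = [s/(n + δ)]^(α/(1−α)), we have s/(n + δ) = (y*)^((1−α)/α) = 1.71^1.7027 = 2.4930.
Therefore s = 2.4930 × (n + δ) = 2.4930 × 0.068 = 0.1695.

s ≈ 0.170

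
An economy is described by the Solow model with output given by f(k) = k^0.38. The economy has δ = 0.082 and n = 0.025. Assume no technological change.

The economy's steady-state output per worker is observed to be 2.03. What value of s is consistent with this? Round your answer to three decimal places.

s ≈ 0.340

In steady state, investment equals break-even investment: s·k^α = (n + δ)·k.
Since y* = [s/(n + δ)]^(α/(1−α)), we have s/(n + δ) = (y*)^((1−α)/α) = 2.03^1.6316 = 3.1748.
Therefore s = 3.1748 × (n + δ) = 3.1748 × 0.107 = 0.3397.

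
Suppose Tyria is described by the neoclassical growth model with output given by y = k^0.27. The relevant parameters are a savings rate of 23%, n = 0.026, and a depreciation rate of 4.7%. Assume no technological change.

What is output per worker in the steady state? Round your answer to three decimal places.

At the steady state, Δk = 0, so s·k^α = (n + δ)·k.
Dividing both sides by k: k^(1−α) = s / (n + δ).
k^0.73 = 0.23 / (0.026 + 0.047) = 0.23 / 0.073 = 3.1507
k* = 3.1507^(1/0.73) ≈ 4.8167
y* = (k*)^α = 4.8167^0.27 ≈ 1.5288

y* ≈ 1.529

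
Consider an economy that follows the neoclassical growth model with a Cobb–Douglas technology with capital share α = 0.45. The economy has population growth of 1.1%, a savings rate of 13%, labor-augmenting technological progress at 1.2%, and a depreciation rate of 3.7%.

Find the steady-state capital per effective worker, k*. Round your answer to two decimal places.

k* ≈ 4.08

Steady state requires s·f(k) = (n + g + δ)·k, i.e. s·k^α = (n + g + δ)·k.
Rearranging, k^(1−α) = s / (n + g + δ).
k^0.55 = 0.13 / (0.011 + 0.012 + 0.037) = 0.13 / 0.060 = 2.1667
k* = 2.1667^(1/0.55) ≈ 4.0789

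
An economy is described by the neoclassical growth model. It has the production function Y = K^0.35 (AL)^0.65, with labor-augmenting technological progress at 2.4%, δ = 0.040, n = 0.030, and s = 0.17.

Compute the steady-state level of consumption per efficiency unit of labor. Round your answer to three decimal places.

c* = 1.142

Steady state requires s·f(k) = (n + g + δ)·k, i.e. s·k^α = (n + g + δ)·k.
Dividing both sides by k: k^(1−α) = s / (n + g + δ).
k^0.65 = 0.17 / (0.030 + 0.024 + 0.040) = 0.17 / 0.094 = 1.8085
k* = 1.8085^(1/0.65) ≈ 2.4881
y* = (k*)^α = 2.4881^0.35 ≈ 1.3758
c* = (1 − s)·y* = (1 − 0.17) × 1.3758 ≈ 1.1419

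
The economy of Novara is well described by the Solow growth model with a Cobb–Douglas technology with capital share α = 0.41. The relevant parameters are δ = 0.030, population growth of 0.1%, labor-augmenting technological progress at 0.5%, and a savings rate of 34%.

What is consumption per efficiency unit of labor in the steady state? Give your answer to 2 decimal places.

In steady state, investment equals break-even investment: s·k^α = (n + g + δ)·k.
Rearranging, k^(1−α) = s / (n + g + δ).
k^0.59 = 0.34 / (0.001 + 0.005 + 0.030) = 0.34 / 0.036 = 9.4444
k* = 9.4444^(1/0.59) ≈ 44.9612
y* = (k*)^α = 44.9612^0.41 ≈ 4.7606
c* = (1 − s)·y* = (1 − 0.34) × 4.7606 ≈ 3.1420

c* ≈ 3.14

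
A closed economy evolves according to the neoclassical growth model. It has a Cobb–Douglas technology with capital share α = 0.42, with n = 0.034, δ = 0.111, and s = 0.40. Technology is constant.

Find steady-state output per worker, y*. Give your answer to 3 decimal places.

y* = 2.085

Steady state requires s·f(k) = (n + δ)·k, i.e. s·k^α = (n + δ)·k.
Dividing both sides by k: k^(1−α) = s / (n + δ).
k^0.58 = 0.40 / (0.034 + 0.111) = 0.40 / 0.145 = 2.7586
k* = 2.7586^(1/0.58) ≈ 5.7519
y* = (k*)^α = 5.7519^0.42 ≈ 2.0851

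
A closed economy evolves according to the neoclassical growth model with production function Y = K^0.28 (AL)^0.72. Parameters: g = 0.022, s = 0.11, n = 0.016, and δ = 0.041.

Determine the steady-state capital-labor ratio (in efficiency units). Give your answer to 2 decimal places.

Steady state requires s·f(k) = (n + g + δ)·k, i.e. s·k^α = (n + g + δ)·k.
Rearranging, k^(1−α) = s / (n + g + δ).
k^0.72 = 0.11 / (0.016 + 0.022 + 0.041) = 0.11 / 0.079 = 1.3924
k* = 1.3924^(1/0.72) ≈ 1.5837

k* ≈ 1.58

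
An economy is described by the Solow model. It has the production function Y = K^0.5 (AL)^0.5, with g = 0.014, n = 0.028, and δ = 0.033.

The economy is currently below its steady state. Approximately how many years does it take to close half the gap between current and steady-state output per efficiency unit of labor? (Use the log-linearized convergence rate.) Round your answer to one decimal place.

Near the steady state the convergence rate is λ = (1 − α)(n + g + δ).
λ = (1 − 0.5) × 0.075 = 0.5 × 0.075 = 0.0375
Half-life = ln 2 / λ = 0.6931 / 0.0375 ≈ 18.48 years

about 18.5 years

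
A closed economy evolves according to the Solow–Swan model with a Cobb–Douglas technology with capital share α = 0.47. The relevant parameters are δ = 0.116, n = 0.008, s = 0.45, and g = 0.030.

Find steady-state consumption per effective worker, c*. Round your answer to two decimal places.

c* ≈ 1.42

Steady state requires s·f(k) = (n + g + δ)·k, i.e. s·k^α = (n + g + δ)·k.
Dividing both sides by k: k^(1−α) = s / (n + g + δ).
k^0.53 = 0.45 / (0.008 + 0.030 + 0.116) = 0.45 / 0.154 = 2.9221
k* = 2.9221^(1/0.53) ≈ 7.5626
y* = (k*)^α = 7.5626^0.47 ≈ 2.5881
c* = (1 − s)·y* = (1 − 0.45) × 2.5881 ≈ 1.4235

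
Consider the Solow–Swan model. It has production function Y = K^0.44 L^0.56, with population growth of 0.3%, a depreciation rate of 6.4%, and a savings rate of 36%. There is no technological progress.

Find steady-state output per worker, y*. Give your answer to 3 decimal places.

In steady state, investment equals break-even investment: s·k^α = (n + δ)·k.
Rearranging, k^(1−α) = s / (n + δ).
k^0.56 = 0.36 / (0.003 + 0.064) = 0.36 / 0.067 = 5.3731
k* = 5.3731^(1/0.56) ≈ 20.1360
y* = (k*)^α = 20.1360^0.44 ≈ 3.7476

y* = 3.748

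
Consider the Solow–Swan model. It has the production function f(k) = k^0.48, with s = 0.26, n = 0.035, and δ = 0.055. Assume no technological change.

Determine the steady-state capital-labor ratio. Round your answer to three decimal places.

At the steady state, Δk = 0, so s·k^α = (n + δ)·k.
Dividing both sides by k: k^(1−α) = s / (n + δ).
k^0.52 = 0.26 / (0.035 + 0.055) = 0.26 / 0.090 = 2.8889
k* = 2.8889^(1/0.52) ≈ 7.6917

k* = 7.692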